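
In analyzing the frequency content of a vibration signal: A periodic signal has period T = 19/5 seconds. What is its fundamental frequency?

The fundamental frequency is the reciprocal of the period.
f = 1/T = 1/(19/5) = 5/19 Hz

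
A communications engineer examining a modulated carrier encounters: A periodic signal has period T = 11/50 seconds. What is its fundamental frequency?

The fundamental frequency is the reciprocal of the period.
f = 1/T = 1/(11/50) = 50/11 Hz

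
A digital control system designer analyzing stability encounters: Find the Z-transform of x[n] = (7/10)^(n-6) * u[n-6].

Time-shifting property: if X(z) = Z{x[n]}, then Z{x[n-d]} = z^(-d) * X(z)
X(z) = z/(z - 7/10) for x[n] = (7/10)^n * u[n]
Z{x[n-6]} = z^(-6) * z/(z - 7/10) = z^(-5)/(z - 7/10)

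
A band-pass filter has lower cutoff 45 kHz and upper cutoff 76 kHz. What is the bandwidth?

Bandwidth = f_high - f_low
= 76 kHz - 45 kHz = 31 kHz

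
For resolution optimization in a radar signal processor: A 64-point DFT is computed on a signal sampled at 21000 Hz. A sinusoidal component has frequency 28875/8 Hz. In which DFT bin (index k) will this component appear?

DFT frequency resolution = f_s/N = 21000/64 = 2625/8 Hz
Bin index k = f_signal / resolution = 28875/8 / 2625/8 = 11
The signal frequency 28875/8 Hz falls in DFT bin k = 11.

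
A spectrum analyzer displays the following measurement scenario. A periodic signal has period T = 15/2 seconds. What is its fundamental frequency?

The fundamental frequency is the reciprocal of the period.
f = 1/T = 1/(15/2) = 2/15 Hz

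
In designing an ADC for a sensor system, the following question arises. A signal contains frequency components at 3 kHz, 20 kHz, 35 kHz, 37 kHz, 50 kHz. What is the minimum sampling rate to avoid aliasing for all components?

The highest frequency component is f_max = 50 kHz.
Nyquist rate = 2 * f_max = 2 * 50 kHz = 100 kHz.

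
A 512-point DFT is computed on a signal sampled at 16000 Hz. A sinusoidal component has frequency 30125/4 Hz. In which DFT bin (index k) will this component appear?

DFT frequency resolution = f_s/N = 16000/512 = 125/4 Hz
Bin index k = f_signal / resolution = 30125/4 / 125/4 = 241
The signal frequency 30125/4 Hz falls in DFT bin k = 241.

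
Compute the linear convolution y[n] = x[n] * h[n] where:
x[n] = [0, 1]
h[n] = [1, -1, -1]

y[n] = sum_k x[k]*h[n-k]. Output length = len(x) + len(h) - 1 = 2 + 3 - 1 = 4.
y[0] = 0*1 = 0
y[1] = 1*1 + 0*-1 = 1
y[2] = 1*-1 + 0*-1 = -1
y[3] = 1*-1 = -1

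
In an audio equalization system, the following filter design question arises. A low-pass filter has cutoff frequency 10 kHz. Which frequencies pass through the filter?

A low-pass filter passes all frequencies below the cutoff frequency 10 kHz and attenuates higher frequencies.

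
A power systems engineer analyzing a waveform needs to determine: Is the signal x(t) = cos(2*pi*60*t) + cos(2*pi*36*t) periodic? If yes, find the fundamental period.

f1 = 60 Hz, f2 = 36 Hz
Period T1 = 1/60, T2 = 1/36
Ratio T1/T2 = 36/60, which is rational.
The signal is periodic with fundamental period T = 1/GCD(60,36) = 1/12 s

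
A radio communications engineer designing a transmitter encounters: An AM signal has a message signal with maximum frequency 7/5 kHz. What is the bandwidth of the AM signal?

In AM (double-sideband), the bandwidth is twice the message frequency.
BW = 2 * f_m = 2 * 7/5 kHz = 14/5 kHz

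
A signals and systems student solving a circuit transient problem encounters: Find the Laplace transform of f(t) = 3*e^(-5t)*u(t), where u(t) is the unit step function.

Standard Laplace transform pair:
e^(-at)*u(t) <-> 1/(s+a)
With a = 5: L{3*e^(-5t)*u(t)} = 3/(s+5), ROC: Re(s) > -5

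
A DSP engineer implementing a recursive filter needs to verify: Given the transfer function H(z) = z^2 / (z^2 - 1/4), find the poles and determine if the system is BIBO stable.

Poles are roots of the denominator: z^2 - 1/4 = 0.
Quadratic formula: z = [-(0) +/- sqrt((0)^2 - 4*(-1/4))] / 2
Discriminant = 0 + 1 = 1; sqrt = 1.
z = (0 +/- 1) / 2 => z = 1/2 or z = -1/2.
|p1| = 1/2, |p2| = 1/2.
For BIBO stability, all poles must lie inside the unit circle (|p| < 1).
System is STABLE since both |p| < 1.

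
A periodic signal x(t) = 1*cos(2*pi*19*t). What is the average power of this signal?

Average power of A*cos(wt) is A^2/2.
P = 1^2 / 2 = 1/2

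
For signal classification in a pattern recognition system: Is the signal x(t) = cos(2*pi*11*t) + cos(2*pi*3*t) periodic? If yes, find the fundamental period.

f1 = 11 Hz, f2 = 3 Hz
Period T1 = 1/11, T2 = 1/3
Ratio T1/T2 = 3/11, which is rational.
The signal is periodic with fundamental period T = 1/GCD(11,3) = 1 s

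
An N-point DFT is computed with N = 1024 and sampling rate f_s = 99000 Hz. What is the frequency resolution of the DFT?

DFT frequency resolution = f_s / N
= 99000 / 1024 = 12375/128 Hz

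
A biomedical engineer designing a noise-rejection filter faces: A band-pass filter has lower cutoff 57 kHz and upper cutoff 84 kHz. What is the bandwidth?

Bandwidth = f_high - f_low
= 84 kHz - 57 kHz = 27 kHz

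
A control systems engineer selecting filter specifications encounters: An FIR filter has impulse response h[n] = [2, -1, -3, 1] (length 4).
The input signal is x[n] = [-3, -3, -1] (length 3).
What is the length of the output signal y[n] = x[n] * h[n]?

For linear convolution, the output length is:
len(y) = len(x) + len(h) - 1 = 3 + 4 - 1 = 6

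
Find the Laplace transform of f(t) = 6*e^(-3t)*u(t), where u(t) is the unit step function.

Standard Laplace transform pair:
e^(-at)*u(t) <-> 1/(s+a)
With a = 3: L{6*e^(-3t)*u(t)} = 6/(s+3), ROC: Re(s) > -3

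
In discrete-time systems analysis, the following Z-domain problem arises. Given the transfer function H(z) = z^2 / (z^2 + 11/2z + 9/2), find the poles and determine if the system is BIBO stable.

Poles are roots of the denominator: z^2 + 11/2z + 9/2 = 0.
Quadratic formula: z = [-(11/2) +/- sqrt((11/2)^2 - 4*(9/2))] / 2
Discriminant = 121/4 - 18 = 49/4; sqrt = 7/2.
z = (-11/2 +/- 7/2) / 2 => z = -1 or z = -9/2.
|p1| = 9/2, |p2| = 1.
For BIBO stability, all poles must lie inside the unit circle (|p| < 1).
System is UNSTABLE since at least one |p| >= 1.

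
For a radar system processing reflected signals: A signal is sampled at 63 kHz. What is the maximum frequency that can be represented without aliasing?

The maximum frequency that can be represented without aliasing
is the Nyquist frequency: f_max = f_s / 2 = 63 kHz / 2 = 63/2 kHz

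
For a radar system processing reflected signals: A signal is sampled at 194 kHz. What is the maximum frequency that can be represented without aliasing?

The maximum frequency that can be represented without aliasing
is the Nyquist frequency: f_max = f_s / 2 = 194 kHz / 2 = 97 kHz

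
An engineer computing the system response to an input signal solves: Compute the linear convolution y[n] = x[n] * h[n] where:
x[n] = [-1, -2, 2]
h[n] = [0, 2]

y[n] = sum_k x[k]*h[n-k]. Output length = len(x) + len(h) - 1 = 3 + 2 - 1 = 4.
y[0] = -1*0 = 0
y[1] = -2*0 + -1*2 = -2
y[2] = 2*0 + -2*2 = -4
y[3] = 2*2 = 4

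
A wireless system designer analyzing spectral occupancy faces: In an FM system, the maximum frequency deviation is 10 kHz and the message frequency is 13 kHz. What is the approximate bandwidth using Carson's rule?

Carson's rule: BW = 2*(delta_f + f_m)
= 2*(10 + 13) kHz = 46 kHz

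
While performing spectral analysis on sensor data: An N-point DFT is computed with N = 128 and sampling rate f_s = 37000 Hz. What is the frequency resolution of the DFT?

DFT frequency resolution = f_s / N
= 37000 / 128 = 4625/16 Hz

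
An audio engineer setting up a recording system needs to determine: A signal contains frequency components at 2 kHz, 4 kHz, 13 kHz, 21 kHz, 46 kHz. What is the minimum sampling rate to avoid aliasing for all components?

The highest frequency component is f_max = 46 kHz.
Nyquist rate = 2 * f_max = 2 * 46 kHz = 92 kHz.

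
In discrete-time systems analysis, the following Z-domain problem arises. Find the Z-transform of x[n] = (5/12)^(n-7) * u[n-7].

Time-shifting property: if X(z) = Z{x[n]}, then Z{x[n-d]} = z^(-d) * X(z)
X(z) = z/(z - 5/12) for x[n] = (5/12)^n * u[n]
Z{x[n-7]} = z^(-7) * z/(z - 5/12) = z^(-6)/(z - 5/12)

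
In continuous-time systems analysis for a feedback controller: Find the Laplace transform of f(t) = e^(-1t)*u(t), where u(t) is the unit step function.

Standard Laplace transform pair:
e^(-at)*u(t) <-> 1/(s+a)
With a = 1: L{e^(-1t)*u(t)} = 1/(s+1), ROC: Re(s) > -1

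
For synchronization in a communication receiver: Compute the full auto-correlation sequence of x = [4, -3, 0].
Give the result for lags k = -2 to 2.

r_xx[k] = sum_m x[m]*x[m+k], indexed from 0, for k = -2 to 2:
  r_xx[-2] = x[2]*x[0] = 0
  r_xx[-1] = x[1]*x[0] + x[2]*x[1] = -12
  r_xx[0] = x[0]*x[0] + x[1]*x[1] + x[2]*x[2] = 25
  r_xx[1] = x[0]*x[1] + x[1]*x[2] = -12
  r_xx[2] = x[0]*x[2] = 0
r_xx = [0, -12, 25, -12, 0]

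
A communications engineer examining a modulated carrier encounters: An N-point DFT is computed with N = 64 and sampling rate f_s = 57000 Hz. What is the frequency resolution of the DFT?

DFT frequency resolution = f_s / N
= 57000 / 64 = 7125/8 Hz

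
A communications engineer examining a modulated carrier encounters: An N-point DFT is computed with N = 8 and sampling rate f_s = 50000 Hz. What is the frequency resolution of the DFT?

DFT frequency resolution = f_s / N
= 50000 / 8 = 6250 Hz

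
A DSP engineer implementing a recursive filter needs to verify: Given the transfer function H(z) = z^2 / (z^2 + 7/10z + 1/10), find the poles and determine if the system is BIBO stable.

Poles are roots of the denominator: z^2 + 7/10z + 1/10 = 0.
Quadratic formula: z = [-(7/10) +/- sqrt((7/10)^2 - 4*(1/10))] / 2
Discriminant = 49/100 - 2/5 = 9/100; sqrt = 3/10.
z = (-7/10 +/- 3/10) / 2 => z = -1/5 or z = -1/2.
|p1| = 1/2, |p2| = 1/5.
For BIBO stability, all poles must lie inside the unit circle (|p| < 1).
System is STABLE since both |p| < 1.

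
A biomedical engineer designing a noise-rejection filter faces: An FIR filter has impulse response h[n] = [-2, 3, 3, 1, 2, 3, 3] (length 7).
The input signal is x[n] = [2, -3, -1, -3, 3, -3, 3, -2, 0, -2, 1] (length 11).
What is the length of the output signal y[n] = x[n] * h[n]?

For linear convolution, the output length is:
len(y) = len(x) + len(h) - 1 = 11 + 7 - 1 = 17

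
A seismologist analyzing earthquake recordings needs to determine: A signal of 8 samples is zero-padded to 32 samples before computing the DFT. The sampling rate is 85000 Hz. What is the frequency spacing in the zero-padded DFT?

Original DFT: N = 8, resolution = f_s/N = 85000/8 = 10625 Hz
Zero-padded DFT: N = 32, resolution = f_s/N = 85000/32 = 10625/4 Hz
Zero-padding interpolates the spectrum (finer frequency grid)
but does NOT improve the true spectral resolution (ability to resolve close frequencies).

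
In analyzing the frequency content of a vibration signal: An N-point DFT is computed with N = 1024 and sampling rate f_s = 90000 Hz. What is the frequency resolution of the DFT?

DFT frequency resolution = f_s / N
= 90000 / 1024 = 5625/64 Hz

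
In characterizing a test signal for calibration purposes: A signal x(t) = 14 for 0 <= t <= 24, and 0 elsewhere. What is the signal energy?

Energy = integral of |x(t)|^2 dt over the signal duration
= 14^2 * 24 = 196 * 24 = 4704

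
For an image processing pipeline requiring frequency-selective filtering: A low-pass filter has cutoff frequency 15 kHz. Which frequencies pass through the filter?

A low-pass filter passes all frequencies below the cutoff frequency 15 kHz and attenuates higher frequencies.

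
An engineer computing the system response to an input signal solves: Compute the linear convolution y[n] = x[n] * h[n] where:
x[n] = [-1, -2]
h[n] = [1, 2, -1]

y[n] = sum_k x[k]*h[n-k]. Output length = len(x) + len(h) - 1 = 2 + 3 - 1 = 4.
y[0] = -1*1 = -1
y[1] = -2*1 + -1*2 = -4
y[2] = -2*2 + -1*-1 = -3
y[3] = -2*-1 = 2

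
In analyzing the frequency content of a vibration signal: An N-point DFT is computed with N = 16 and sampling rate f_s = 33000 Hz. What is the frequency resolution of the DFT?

DFT frequency resolution = f_s / N
= 33000 / 16 = 4125/2 Hz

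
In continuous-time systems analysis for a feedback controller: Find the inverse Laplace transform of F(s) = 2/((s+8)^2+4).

Standard pair: w/((s+a)^2+w^2) <-> e^(-at)*sin(wt)*u(t)
With a=8, w=2: f(t) = e^(-8t)*sin(2t)*u(t)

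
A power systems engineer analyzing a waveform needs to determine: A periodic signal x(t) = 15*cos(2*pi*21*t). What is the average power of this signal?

Average power of A*cos(wt) is A^2/2.
P = 15^2 / 2 = 225/2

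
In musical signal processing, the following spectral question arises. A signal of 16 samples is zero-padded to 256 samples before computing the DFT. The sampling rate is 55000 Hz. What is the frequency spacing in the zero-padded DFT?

Original DFT: N = 16, resolution = f_s/N = 55000/16 = 6875/2 Hz
Zero-padded DFT: N = 256, resolution = f_s/N = 55000/256 = 6875/32 Hz
Zero-padding interpolates the spectrum (finer frequency grid)
but does NOT improve the true spectral resolution (ability to resolve close frequencies).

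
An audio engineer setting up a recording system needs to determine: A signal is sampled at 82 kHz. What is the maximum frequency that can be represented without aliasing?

The maximum frequency that can be represented without aliasing
is the Nyquist frequency: f_max = f_s / 2 = 82 kHz / 2 = 41 kHz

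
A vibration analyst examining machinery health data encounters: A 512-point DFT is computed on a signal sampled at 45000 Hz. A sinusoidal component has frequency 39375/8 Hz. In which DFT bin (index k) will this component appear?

DFT frequency resolution = f_s/N = 45000/512 = 5625/64 Hz
Bin index k = f_signal / resolution = 39375/8 / 5625/64 = 56
The signal frequency 39375/8 Hz falls in DFT bin k = 56.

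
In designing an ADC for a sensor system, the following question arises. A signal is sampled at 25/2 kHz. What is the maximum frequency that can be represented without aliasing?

The maximum frequency that can be represented without aliasing
is the Nyquist frequency: f_max = f_s / 2 = 25/2 kHz / 2 = 25/4 kHz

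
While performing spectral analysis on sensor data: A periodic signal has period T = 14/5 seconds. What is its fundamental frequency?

The fundamental frequency is the reciprocal of the period.
f = 1/T = 1/(14/5) = 5/14 Hz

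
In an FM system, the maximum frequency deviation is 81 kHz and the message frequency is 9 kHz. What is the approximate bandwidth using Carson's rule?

Carson's rule: BW = 2*(delta_f + f_m)
= 2*(81 + 9) kHz = 180 kHz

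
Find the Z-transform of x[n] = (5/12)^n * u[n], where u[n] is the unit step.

The Z-transform of a^n * u[n] is z/(z-a) for |z| > |a|.
Here a = 5/12, so X(z) = z/(z - (5/12)) = 12z/(12z - 5)
ROC: |z| > 5/12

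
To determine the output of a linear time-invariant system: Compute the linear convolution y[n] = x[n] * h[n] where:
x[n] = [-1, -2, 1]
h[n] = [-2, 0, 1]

y[n] = sum_k x[k]*h[n-k]. Output length = len(x) + len(h) - 1 = 3 + 3 - 1 = 5.
y[0] = -1*-2 = 2
y[1] = -2*-2 + -1*0 = 4
y[2] = 1*-2 + -2*0 + -1*1 = -3
y[3] = 1*0 + -2*1 = -2
y[4] = 1*1 = 1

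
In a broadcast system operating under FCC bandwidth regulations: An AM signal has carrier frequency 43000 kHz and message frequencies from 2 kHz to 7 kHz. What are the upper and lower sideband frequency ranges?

Upper sideband (USB) = fc + [fm_low, fm_high] = 43000 + [2, 7] = [43002, 43007] kHz
Lower sideband (LSB) = fc - [fm_high, fm_low] = 43000 - [7, 2] = [42993, 42998] kHz
Total occupied spectrum: 42993 kHz to 43007 kHz (plus carrier at 43000 kHz)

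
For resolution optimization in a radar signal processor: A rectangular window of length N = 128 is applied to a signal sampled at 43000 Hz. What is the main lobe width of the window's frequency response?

For a rectangular window of length N,
the main lobe width in frequency is 2*f_s/N.
= 2*43000/128 = 5375/8 Hz
This determines the minimum frequency separation for resolving two sinusoids.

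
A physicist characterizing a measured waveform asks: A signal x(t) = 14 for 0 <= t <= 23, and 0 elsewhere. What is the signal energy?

Energy = integral of |x(t)|^2 dt over the signal duration
= 14^2 * 23 = 196 * 23 = 4508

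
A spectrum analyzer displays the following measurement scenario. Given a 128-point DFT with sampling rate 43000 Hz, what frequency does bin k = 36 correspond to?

The frequency of DFT bin k is: f_k = k * f_s / N
f_36 = 36 * 43000 / 128 = 48375/4 Hz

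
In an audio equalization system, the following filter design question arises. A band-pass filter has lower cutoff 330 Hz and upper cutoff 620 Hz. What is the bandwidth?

Bandwidth = f_high - f_low
= 620 Hz - 330 Hz = 290 Hz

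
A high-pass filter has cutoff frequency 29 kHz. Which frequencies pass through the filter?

A high-pass filter passes all frequencies above the cutoff frequency 29 kHz and attenuates lower frequencies.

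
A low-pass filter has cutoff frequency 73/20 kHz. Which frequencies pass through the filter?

A low-pass filter passes all frequencies below the cutoff frequency 73/20 kHz and attenuates higher frequencies.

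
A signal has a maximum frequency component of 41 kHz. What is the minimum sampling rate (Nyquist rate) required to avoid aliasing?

By the Nyquist-Shannon sampling theorem,
the minimum sampling rate (Nyquist rate) must be at least 2 * f_max.
Nyquist rate = 2 * 41 kHz = 82 kHz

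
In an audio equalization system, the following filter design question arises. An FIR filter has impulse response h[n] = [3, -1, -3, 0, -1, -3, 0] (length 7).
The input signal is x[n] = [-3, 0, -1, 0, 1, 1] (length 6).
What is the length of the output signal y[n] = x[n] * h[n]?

For linear convolution, the output length is:
len(y) = len(x) + len(h) - 1 = 6 + 7 - 1 = 12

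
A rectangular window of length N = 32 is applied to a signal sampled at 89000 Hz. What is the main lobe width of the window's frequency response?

For a rectangular window of length N,
the main lobe width in frequency is 2*f_s/N.
= 2*89000/32 = 11125/2 Hz
This determines the minimum frequency separation for resolving two sinusoids.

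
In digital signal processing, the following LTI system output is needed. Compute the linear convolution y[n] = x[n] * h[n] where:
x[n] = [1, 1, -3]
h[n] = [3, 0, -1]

y[n] = sum_k x[k]*h[n-k]. Output length = len(x) + len(h) - 1 = 3 + 3 - 1 = 5.
y[0] = 1*3 = 3
y[1] = 1*3 + 1*0 = 3
y[2] = -3*3 + 1*0 + 1*-1 = -10
y[3] = -3*0 + 1*-1 = -1
y[4] = -3*-1 = 3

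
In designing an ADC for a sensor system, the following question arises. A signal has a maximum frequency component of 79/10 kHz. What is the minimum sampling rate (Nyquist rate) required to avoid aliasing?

By the Nyquist-Shannon sampling theorem,
the minimum sampling rate (Nyquist rate) must be at least 2 * f_max.
Nyquist rate = 2 * 79/10 kHz = 79/5 kHz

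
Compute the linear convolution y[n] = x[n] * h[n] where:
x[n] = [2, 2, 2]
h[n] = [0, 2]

y[n] = sum_k x[k]*h[n-k]. Output length = len(x) + len(h) - 1 = 3 + 2 - 1 = 4.
y[0] = 2*0 = 0
y[1] = 2*0 + 2*2 = 4
y[2] = 2*0 + 2*2 = 4
y[3] = 2*2 = 4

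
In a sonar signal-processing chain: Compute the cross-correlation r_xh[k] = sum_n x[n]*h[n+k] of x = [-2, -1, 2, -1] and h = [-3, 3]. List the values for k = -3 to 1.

Both sequences indexed from 0 and zero outside their support.
Lags with overlap: k = -3 to 1.
  r_xh[-3] = x[3]*h[0] = 3
  r_xh[-2] = x[2]*h[0] + x[3]*h[1] = -9
  r_xh[-1] = x[1]*h[0] + x[2]*h[1] = 9
  r_xh[0] = x[0]*h[0] + x[1]*h[1] = 3
  r_xh[1] = x[0]*h[1] = -6
r_xh = [3, -9, 9, 3, -6] (for k = -3, ..., 1)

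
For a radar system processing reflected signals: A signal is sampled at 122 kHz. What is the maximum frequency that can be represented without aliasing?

The maximum frequency that can be represented without aliasing
is the Nyquist frequency: f_max = f_s / 2 = 122 kHz / 2 = 61 kHz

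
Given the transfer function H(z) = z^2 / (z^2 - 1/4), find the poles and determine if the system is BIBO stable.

Poles are roots of the denominator: z^2 - 1/4 = 0.
Quadratic formula: z = [-(0) +/- sqrt((0)^2 - 4*(-1/4))] / 2
Discriminant = 0 + 1 = 1; sqrt = 1.
z = (0 +/- 1) / 2 => z = 1/2 or z = -1/2.
|p1| = 1/2, |p2| = 1/2.
For BIBO stability, all poles must lie inside the unit circle (|p| < 1).
System is STABLE since both |p| < 1.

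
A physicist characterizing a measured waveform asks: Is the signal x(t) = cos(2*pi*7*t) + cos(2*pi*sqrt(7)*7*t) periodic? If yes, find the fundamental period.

f1 = 7 Hz, f2 = 7*sqrt(7) Hz
Ratio f2/f1 = sqrt(7), which is irrational.
Since the frequency ratio is irrational, no common period exists.
The signal is not periodic.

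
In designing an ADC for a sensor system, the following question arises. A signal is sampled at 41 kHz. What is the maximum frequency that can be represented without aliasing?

The maximum frequency that can be represented without aliasing
is the Nyquist frequency: f_max = f_s / 2 = 41 kHz / 2 = 41/2 kHz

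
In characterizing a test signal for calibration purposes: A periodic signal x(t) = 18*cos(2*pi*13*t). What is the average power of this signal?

Average power of A*cos(wt) is A^2/2.
P = 18^2 / 2 = 324/2 = 162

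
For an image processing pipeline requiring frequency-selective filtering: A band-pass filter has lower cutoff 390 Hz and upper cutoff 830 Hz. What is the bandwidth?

Bandwidth = f_high - f_low
= 830 Hz - 390 Hz = 440 Hz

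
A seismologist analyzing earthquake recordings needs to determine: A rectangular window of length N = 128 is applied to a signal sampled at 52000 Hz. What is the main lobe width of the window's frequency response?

For a rectangular window of length N,
the main lobe width in frequency is 2*f_s/N.
= 2*52000/128 = 1625/2 Hz
This determines the minimum frequency separation for resolving two sinusoids.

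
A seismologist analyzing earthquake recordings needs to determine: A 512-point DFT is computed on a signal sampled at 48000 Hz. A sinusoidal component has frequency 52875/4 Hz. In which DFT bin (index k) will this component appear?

DFT frequency resolution = f_s/N = 48000/512 = 375/4 Hz
Bin index k = f_signal / resolution = 52875/4 / 375/4 = 141
The signal frequency 52875/4 Hz falls in DFT bin k = 141.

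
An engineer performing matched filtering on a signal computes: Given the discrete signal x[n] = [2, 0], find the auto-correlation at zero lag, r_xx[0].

The auto-correlation at zero lag r_xx[0] equals the signal energy.
r_xx[0] = sum of x[n]^2 = 2^2 + 0^2
= 4 + 0 = 4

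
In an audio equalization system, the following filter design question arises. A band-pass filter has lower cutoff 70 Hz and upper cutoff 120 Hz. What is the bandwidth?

Bandwidth = f_high - f_low
= 120 Hz - 70 Hz = 50 Hz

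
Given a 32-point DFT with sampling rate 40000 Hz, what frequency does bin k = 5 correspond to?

The frequency of DFT bin k is: f_k = k * f_s / N
f_5 = 5 * 40000 / 32 = 6250 Hz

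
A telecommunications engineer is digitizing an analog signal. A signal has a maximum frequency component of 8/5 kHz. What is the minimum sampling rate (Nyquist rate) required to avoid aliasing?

By the Nyquist-Shannon sampling theorem,
the minimum sampling rate (Nyquist rate) must be at least 2 * f_max.
Nyquist rate = 2 * 8/5 kHz = 16/5 kHz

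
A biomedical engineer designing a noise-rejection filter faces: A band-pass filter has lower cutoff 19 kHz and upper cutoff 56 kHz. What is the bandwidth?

Bandwidth = f_high - f_low
= 56 kHz - 19 kHz = 37 kHz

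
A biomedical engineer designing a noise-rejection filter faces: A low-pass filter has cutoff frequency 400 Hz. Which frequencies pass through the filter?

A low-pass filter passes all frequencies below the cutoff frequency 400 Hz and attenuates higher frequencies.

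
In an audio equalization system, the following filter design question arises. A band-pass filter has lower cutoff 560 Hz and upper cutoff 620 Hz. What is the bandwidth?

Bandwidth = f_high - f_low
= 620 Hz - 560 Hz = 60 Hz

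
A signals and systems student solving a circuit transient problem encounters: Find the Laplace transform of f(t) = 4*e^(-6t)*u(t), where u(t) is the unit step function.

Standard Laplace transform pair:
e^(-at)*u(t) <-> 1/(s+a)
With a = 6: L{4*e^(-6t)*u(t)} = 4/(s+6), ROC: Re(s) > -6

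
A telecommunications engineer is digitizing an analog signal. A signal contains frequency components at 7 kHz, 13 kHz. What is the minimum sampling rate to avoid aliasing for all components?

The highest frequency component is f_max = 13 kHz.
Nyquist rate = 2 * f_max = 2 * 13 kHz = 26 kHz.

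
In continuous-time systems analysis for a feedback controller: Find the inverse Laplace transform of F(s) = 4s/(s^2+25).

Standard pair: s/(s^2+w^2) <-> cos(wt)*u(t)
With k=4, w=5: f(t) = 4*cos(5t)*u(t)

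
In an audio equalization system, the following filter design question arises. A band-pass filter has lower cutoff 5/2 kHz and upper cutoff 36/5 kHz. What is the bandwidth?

Bandwidth = f_high - f_low
= 36/5 kHz - 5/2 kHz = 47/10 kHz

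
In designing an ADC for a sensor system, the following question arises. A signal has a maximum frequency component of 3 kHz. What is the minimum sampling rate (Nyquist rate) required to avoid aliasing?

By the Nyquist-Shannon sampling theorem,
the minimum sampling rate (Nyquist rate) must be at least 2 * f_max.
Nyquist rate = 2 * 3 kHz = 6 kHz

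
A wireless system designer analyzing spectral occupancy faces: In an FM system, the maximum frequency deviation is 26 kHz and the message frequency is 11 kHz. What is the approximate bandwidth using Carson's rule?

Carson's rule: BW = 2*(delta_f + f_m)
= 2*(26 + 11) kHz = 74 kHz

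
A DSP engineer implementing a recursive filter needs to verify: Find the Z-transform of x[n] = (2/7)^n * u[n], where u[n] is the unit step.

The Z-transform of a^n * u[n] is z/(z-a) for |z| > |a|.
Here a = 2/7, so X(z) = z/(z - (2/7)) = 7z/(7z - 2)
ROC: |z| > 2/7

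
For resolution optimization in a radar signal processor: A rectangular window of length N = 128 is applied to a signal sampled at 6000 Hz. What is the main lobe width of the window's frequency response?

For a rectangular window of length N,
the main lobe width in frequency is 2*f_s/N.
= 2*6000/128 = 375/4 Hz
This determines the minimum frequency separation for resolving two sinusoids.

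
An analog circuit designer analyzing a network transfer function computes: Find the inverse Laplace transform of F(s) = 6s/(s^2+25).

Standard pair: s/(s^2+w^2) <-> cos(wt)*u(t)
With k=6, w=5: f(t) = 6*cos(5t)*u(t)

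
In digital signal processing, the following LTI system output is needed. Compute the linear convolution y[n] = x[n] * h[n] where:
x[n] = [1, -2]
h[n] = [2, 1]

y[n] = sum_k x[k]*h[n-k]. Output length = len(x) + len(h) - 1 = 2 + 2 - 1 = 3.
y[0] = 1*2 = 2
y[1] = -2*2 + 1*1 = -3
y[2] = -2*1 = -2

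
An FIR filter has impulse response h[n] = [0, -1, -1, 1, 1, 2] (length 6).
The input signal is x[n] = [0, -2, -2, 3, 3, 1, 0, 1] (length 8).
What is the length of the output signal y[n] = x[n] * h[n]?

For linear convolution, the output length is:
len(y) = len(x) + len(h) - 1 = 8 + 6 - 1 = 13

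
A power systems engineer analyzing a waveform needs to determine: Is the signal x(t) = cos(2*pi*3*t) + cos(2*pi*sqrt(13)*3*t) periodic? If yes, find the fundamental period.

f1 = 3 Hz, f2 = 3*sqrt(13) Hz
Ratio f2/f1 = sqrt(13), which is irrational.
Since the frequency ratio is irrational, no common period exists.
The signal is not periodic.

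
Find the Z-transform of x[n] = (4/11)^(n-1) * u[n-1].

Time-shifting property: if X(z) = Z{x[n]}, then Z{x[n-d]} = z^(-d) * X(z)
X(z) = z/(z - 4/11) for x[n] = (4/11)^n * u[n]
Z{x[n-1]} = z^(-1) * z/(z - 4/11) = 1/(z - 4/11)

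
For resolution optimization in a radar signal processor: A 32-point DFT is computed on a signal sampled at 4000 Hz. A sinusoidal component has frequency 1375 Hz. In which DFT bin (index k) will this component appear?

DFT frequency resolution = f_s/N = 4000/32 = 125 Hz
Bin index k = f_signal / resolution = 1375 / 125 = 11
The signal frequency 1375 Hz falls in DFT bin k = 11.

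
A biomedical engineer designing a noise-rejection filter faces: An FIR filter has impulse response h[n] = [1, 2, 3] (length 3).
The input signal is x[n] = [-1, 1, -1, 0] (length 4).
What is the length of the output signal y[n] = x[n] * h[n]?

For linear convolution, the output length is:
len(y) = len(x) + len(h) - 1 = 4 + 3 - 1 = 6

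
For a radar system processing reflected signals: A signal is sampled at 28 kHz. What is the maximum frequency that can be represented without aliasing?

The maximum frequency that can be represented without aliasing
is the Nyquist frequency: f_max = f_s / 2 = 28 kHz / 2 = 14 kHz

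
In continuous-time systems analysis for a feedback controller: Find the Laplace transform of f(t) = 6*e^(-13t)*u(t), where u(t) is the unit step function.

Standard Laplace transform pair:
e^(-at)*u(t) <-> 1/(s+a)
With a = 13: L{6*e^(-13t)*u(t)} = 6/(s+13), ROC: Re(s) > -13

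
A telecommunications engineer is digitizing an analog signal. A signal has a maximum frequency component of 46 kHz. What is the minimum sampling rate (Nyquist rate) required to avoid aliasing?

By the Nyquist-Shannon sampling theorem,
the minimum sampling rate (Nyquist rate) must be at least 2 * f_max.
Nyquist rate = 2 * 46 kHz = 92 kHz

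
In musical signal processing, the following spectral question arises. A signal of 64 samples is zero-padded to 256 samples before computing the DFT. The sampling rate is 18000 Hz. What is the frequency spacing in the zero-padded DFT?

Original DFT: N = 64, resolution = f_s/N = 18000/64 = 1125/4 Hz
Zero-padded DFT: N = 256, resolution = f_s/N = 18000/256 = 1125/16 Hz
Zero-padding interpolates the spectrum (finer frequency grid)
but does NOT improve the true spectral resolution (ability to resolve close frequencies).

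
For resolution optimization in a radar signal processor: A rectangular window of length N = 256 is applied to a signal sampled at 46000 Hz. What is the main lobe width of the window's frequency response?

For a rectangular window of length N,
the main lobe width in frequency is 2*f_s/N.
= 2*46000/256 = 2875/8 Hz
This determines the minimum frequency separation for resolving two sinusoids.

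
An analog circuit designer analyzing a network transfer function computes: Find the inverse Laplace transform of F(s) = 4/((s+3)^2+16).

Standard pair: w/((s+a)^2+w^2) <-> e^(-at)*sin(wt)*u(t)
With a=3, w=4: f(t) = e^(-3t)*sin(4t)*u(t)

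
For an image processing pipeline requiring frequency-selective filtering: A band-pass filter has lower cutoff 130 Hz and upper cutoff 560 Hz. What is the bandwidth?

Bandwidth = f_high - f_low
= 560 Hz - 130 Hz = 430 Hz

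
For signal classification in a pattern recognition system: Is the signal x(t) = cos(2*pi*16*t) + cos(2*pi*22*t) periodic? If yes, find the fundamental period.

f1 = 16 Hz, f2 = 22 Hz
Period T1 = 1/16, T2 = 1/22
Ratio T1/T2 = 22/16, which is rational.
The signal is periodic with fundamental period T = 1/GCD(16,22) = 1/2 s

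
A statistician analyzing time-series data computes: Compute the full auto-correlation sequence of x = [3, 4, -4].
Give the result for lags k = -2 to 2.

r_xx[k] = sum_m x[m]*x[m+k], indexed from 0, for k = -2 to 2:
  r_xx[-2] = x[2]*x[0] = -12
  r_xx[-1] = x[1]*x[0] + x[2]*x[1] = -4
  r_xx[0] = x[0]*x[0] + x[1]*x[1] + x[2]*x[2] = 41
  r_xx[1] = x[0]*x[1] + x[1]*x[2] = -4
  r_xx[2] = x[0]*x[2] = -12
r_xx = [-12, -4, 41, -4, -12]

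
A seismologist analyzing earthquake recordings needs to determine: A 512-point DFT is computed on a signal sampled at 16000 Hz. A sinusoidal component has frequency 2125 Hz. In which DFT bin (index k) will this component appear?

DFT frequency resolution = f_s/N = 16000/512 = 125/4 Hz
Bin index k = f_signal / resolution = 2125 / 125/4 = 68
The signal frequency 2125 Hz falls in DFT bin k = 68.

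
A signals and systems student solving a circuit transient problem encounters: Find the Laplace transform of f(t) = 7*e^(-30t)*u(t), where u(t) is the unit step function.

Standard Laplace transform pair:
e^(-at)*u(t) <-> 1/(s+a)
With a = 30: L{7*e^(-30t)*u(t)} = 7/(s+30), ROC: Re(s) > -30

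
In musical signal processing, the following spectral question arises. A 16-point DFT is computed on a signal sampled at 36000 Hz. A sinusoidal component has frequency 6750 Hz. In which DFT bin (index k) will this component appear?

DFT frequency resolution = f_s/N = 36000/16 = 2250 Hz
Bin index k = f_signal / resolution = 6750 / 2250 = 3
The signal frequency 6750 Hz falls in DFT bin k = 3.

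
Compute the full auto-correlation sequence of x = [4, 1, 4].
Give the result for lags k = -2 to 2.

r_xx[k] = sum_m x[m]*x[m+k], indexed from 0, for k = -2 to 2:
  r_xx[-2] = x[2]*x[0] = 16
  r_xx[-1] = x[1]*x[0] + x[2]*x[1] = 8
  r_xx[0] = x[0]*x[0] + x[1]*x[1] + x[2]*x[2] = 33
  r_xx[1] = x[0]*x[1] + x[1]*x[2] = 8
  r_xx[2] = x[0]*x[2] = 16
r_xx = [16, 8, 33, 8, 16]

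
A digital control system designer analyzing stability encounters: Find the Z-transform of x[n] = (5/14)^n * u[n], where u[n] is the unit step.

The Z-transform of a^n * u[n] is z/(z-a) for |z| > |a|.
Here a = 5/14, so X(z) = z/(z - (5/14)) = 14z/(14z - 5)
ROC: |z| > 5/14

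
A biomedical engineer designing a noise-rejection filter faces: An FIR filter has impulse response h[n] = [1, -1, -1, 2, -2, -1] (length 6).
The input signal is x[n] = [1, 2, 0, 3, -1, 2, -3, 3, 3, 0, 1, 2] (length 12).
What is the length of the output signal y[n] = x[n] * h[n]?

For linear convolution, the output length is:
len(y) = len(x) + len(h) - 1 = 12 + 6 - 1 = 17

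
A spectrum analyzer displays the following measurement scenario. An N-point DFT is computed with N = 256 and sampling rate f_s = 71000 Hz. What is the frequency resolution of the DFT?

DFT frequency resolution = f_s / N
= 71000 / 256 = 8875/32 Hz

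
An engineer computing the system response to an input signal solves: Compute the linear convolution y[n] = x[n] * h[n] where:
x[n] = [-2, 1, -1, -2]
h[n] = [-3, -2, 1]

y[n] = sum_k x[k]*h[n-k]. Output length = len(x) + len(h) - 1 = 4 + 3 - 1 = 6.
y[0] = -2*-3 = 6
y[1] = 1*-3 + -2*-2 = 1
y[2] = -1*-3 + 1*-2 + -2*1 = -1
y[3] = -2*-3 + -1*-2 + 1*1 = 9
y[4] = -2*-2 + -1*1 = 3
y[5] = -2*1 = -2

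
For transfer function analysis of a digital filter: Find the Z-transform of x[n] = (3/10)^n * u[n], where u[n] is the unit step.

The Z-transform of a^n * u[n] is z/(z-a) for |z| > |a|.
Here a = 3/10, so X(z) = z/(z - (3/10)) = 10z/(10z - 3)
ROC: |z| > 3/10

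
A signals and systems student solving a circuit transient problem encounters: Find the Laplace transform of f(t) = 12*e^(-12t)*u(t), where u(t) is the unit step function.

Standard Laplace transform pair:
e^(-at)*u(t) <-> 1/(s+a)
With a = 12: L{12*e^(-12t)*u(t)} = 12/(s+12), ROC: Re(s) > -12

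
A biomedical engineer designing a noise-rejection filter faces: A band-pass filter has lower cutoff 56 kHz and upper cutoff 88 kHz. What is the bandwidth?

Bandwidth = f_high - f_low
= 88 kHz - 56 kHz = 32 kHz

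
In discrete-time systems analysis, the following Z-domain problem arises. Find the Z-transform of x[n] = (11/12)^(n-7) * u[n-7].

Time-shifting property: if X(z) = Z{x[n]}, then Z{x[n-d]} = z^(-d) * X(z)
X(z) = z/(z - 11/12) for x[n] = (11/12)^n * u[n]
Z{x[n-7]} = z^(-7) * z/(z - 11/12) = z^(-6)/(z - 11/12)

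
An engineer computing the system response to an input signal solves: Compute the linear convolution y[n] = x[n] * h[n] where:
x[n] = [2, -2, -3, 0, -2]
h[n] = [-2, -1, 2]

y[n] = sum_k x[k]*h[n-k]. Output length = len(x) + len(h) - 1 = 5 + 3 - 1 = 7.
y[0] = 2*-2 = -4
y[1] = -2*-2 + 2*-1 = 2
y[2] = -3*-2 + -2*-1 + 2*2 = 12
y[3] = 0*-2 + -3*-1 + -2*2 = -1
y[4] = -2*-2 + 0*-1 + -3*2 = -2
y[5] = -2*-1 + 0*2 = 2
y[6] = -2*2 = -4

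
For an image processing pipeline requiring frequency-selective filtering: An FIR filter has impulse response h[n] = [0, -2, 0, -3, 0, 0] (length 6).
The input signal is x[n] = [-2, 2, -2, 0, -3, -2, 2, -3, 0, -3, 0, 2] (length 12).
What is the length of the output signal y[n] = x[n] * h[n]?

For linear convolution, the output length is:
len(y) = len(x) + len(h) - 1 = 12 + 6 - 1 = 17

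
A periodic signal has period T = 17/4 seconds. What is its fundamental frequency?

The fundamental frequency is the reciprocal of the period.
f = 1/T = 1/(17/4) = 4/17 Hz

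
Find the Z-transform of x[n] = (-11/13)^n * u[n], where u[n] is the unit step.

The Z-transform of a^n * u[n] is z/(z-a) for |z| > |a|.
Here a = -11/13, so X(z) = z/(z - (-11/13)) = 13z/(13z + 11)
ROC: |z| > 11/13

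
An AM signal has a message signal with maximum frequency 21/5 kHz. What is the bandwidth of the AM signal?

In AM (double-sideband), the bandwidth is twice the message frequency.
BW = 2 * f_m = 2 * 21/5 kHz = 42/5 kHz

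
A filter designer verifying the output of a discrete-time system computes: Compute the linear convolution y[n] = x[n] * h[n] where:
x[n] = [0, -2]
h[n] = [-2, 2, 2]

y[n] = sum_k x[k]*h[n-k]. Output length = len(x) + len(h) - 1 = 2 + 3 - 1 = 4.
y[0] = 0*-2 = 0
y[1] = -2*-2 + 0*2 = 4
y[2] = -2*2 + 0*2 = -4
y[3] = -2*2 = -4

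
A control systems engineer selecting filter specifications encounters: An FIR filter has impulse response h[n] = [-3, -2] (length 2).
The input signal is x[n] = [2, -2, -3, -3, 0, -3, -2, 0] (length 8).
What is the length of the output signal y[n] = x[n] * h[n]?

For linear convolution, the output length is:
len(y) = len(x) + len(h) - 1 = 8 + 2 - 1 = 9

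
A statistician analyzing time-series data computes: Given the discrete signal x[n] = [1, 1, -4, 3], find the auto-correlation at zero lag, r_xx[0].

The auto-correlation at zero lag r_xx[0] equals the signal energy.
r_xx[0] = sum of x[n]^2 = 1^2 + 1^2 + (-4)^2 + 3^2
= 1 + 1 + 16 + 9 = 27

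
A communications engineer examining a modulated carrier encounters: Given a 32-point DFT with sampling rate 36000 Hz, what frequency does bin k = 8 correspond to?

The frequency of DFT bin k is: f_k = k * f_s / N
f_8 = 8 * 36000 / 32 = 9000 Hz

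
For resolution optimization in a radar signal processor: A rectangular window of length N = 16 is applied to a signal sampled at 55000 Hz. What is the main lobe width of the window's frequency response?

For a rectangular window of length N,
the main lobe width in frequency is 2*f_s/N.
= 2*55000/16 = 6875 Hz
This determines the minimum frequency separation for resolving two sinusoids.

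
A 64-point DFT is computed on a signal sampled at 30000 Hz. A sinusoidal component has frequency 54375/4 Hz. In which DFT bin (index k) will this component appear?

DFT frequency resolution = f_s/N = 30000/64 = 1875/4 Hz
Bin index k = f_signal / resolution = 54375/4 / 1875/4 = 29
The signal frequency 54375/4 Hz falls in DFT bin k = 29.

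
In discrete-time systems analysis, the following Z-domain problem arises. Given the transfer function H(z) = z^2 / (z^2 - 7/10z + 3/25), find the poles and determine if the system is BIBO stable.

Poles are roots of the denominator: z^2 - 7/10z + 3/25 = 0.
Quadratic formula: z = [-(-7/10) +/- sqrt((-7/10)^2 - 4*(3/25))] / 2
Discriminant = 49/100 - 12/25 = 1/100; sqrt = 1/10.
z = (7/10 +/- 1/10) / 2 => z = 2/5 or z = 3/10.
|p1| = 3/10, |p2| = 2/5.
For BIBO stability, all poles must lie inside the unit circle (|p| < 1).
System is STABLE since both |p| < 1.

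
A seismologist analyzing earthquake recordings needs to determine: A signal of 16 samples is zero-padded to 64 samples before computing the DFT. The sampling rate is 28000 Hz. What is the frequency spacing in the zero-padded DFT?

Original DFT: N = 16, resolution = f_s/N = 28000/16 = 1750 Hz
Zero-padded DFT: N = 64, resolution = f_s/N = 28000/64 = 875/2 Hz
Zero-padding interpolates the spectrum (finer frequency grid)
but does NOT improve the true spectral resolution (ability to resolve close frequencies).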